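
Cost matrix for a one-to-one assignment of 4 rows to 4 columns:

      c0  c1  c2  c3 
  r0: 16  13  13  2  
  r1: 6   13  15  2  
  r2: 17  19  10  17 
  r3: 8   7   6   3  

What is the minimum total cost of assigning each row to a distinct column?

optimal assignment: row0→col3 (cost 2), row1→col0 (cost 6), row2→col2 (cost 10), row3→col1 (cost 7)
total = 2 + 6 + 10 + 7 = 25

Minimum assignment cost: 25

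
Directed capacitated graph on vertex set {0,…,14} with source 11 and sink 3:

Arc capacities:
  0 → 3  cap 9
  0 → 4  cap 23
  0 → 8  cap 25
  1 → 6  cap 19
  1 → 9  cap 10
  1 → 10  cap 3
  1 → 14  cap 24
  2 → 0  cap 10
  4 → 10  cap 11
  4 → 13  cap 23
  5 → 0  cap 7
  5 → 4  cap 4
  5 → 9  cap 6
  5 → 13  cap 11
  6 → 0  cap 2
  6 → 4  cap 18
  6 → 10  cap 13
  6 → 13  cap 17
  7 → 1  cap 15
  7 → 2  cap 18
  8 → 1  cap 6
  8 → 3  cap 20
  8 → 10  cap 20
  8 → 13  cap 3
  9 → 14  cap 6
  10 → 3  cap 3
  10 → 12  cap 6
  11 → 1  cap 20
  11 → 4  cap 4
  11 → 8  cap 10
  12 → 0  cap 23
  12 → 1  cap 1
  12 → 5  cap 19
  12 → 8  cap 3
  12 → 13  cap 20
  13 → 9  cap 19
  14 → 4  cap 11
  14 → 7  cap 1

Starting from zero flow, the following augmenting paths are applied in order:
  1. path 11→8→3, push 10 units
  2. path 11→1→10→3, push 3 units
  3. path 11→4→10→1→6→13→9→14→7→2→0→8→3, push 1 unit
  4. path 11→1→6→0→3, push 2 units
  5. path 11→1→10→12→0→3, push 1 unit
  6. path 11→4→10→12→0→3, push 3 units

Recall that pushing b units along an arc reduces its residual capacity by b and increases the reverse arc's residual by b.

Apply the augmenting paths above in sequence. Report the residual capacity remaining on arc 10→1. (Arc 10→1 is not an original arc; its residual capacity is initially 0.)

after path 1 (11→8→3, push 10): res(10,1)=0
after path 2 (11→1→10→3, push 3): res(10,1)=3
after path 3 (11→4→10→1→6→13→9→14→7→2→0→8→3, push 1): res(10,1)=2
after path 4 (11→1→6→0→3, push 2): res(10,1)=2
after path 5 (11→1→10→12→0→3, push 1): res(10,1)=3
after path 6 (11→4→10→12→0→3, push 3): res(10,1)=3

Residual capacity of (10,1): 3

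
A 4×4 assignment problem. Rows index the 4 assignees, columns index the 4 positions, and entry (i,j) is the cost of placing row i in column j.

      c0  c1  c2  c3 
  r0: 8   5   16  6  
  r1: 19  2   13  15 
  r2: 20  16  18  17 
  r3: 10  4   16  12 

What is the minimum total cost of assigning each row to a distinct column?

Minimum assignment cost: 36

optimal assignment: row0→col3 (cost 6), row1→col1 (cost 2), row2→col2 (cost 18), row3→col0 (cost 10)
total = 6 + 2 + 18 + 10 = 36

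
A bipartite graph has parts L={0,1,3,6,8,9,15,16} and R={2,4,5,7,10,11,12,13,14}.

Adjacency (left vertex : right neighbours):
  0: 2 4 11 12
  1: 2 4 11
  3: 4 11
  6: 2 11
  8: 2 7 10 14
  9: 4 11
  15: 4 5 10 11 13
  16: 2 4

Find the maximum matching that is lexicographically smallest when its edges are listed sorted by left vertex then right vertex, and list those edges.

|M| = 6 (so the lex-smallest maximum matching has 6 edges)
process left vertices in ascending order; for each, take the smallest-labelled available neighbour that still permits 6 edges overall, or leave it unmatched if none does
lex-smallest matching: {0-12, 1-2, 3-4, 6-11, 8-7, 15-5}

Lex-smallest maximum matching: {(0,12), (1,2), (3,4), (6,11), (8,7), (15,5)}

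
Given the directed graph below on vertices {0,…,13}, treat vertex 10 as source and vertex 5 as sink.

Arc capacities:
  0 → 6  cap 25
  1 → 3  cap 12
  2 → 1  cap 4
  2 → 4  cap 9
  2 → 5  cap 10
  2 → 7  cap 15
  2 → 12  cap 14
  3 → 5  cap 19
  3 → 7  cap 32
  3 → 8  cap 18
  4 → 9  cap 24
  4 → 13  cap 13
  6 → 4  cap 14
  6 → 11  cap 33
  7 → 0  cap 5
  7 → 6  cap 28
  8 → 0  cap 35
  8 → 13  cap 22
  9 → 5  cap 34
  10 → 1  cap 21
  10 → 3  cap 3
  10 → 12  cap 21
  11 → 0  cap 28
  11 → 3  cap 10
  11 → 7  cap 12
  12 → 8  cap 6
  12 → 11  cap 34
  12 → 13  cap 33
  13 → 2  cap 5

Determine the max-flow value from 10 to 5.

Maximum flow value: 36

augment #1: 10→3→5 bottleneck 3, total now 3
augment #2: 10→1→3→5 bottleneck 12, total now 15
augment #3: 10→12→11→3→5 bottleneck 4, total now 19
augment #4: 10→12→13→2→5 bottleneck 5, total now 24
augment #5: 10→12→8→0→6→4→9→5 bottleneck 6, total now 30
augment #6: 10→12→11→0→6→4→9→5 bottleneck 6, total now 36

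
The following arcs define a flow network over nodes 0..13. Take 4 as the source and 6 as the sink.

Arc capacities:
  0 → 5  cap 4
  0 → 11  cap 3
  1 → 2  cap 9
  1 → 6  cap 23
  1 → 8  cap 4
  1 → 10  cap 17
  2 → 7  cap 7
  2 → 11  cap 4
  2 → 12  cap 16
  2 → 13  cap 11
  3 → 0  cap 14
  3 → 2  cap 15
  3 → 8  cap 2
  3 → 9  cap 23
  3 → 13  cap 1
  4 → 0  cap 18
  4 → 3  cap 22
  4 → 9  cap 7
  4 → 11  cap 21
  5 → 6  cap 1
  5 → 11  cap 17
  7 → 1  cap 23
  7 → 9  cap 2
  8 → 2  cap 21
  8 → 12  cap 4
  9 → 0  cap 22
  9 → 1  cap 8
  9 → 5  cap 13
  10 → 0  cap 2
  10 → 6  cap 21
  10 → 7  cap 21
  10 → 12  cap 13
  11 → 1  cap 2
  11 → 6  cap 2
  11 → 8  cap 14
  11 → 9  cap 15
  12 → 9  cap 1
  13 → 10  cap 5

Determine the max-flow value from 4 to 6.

augment #1: 4→11→6 bottleneck 2, total now 2
augment #2: 4→0→5→6 bottleneck 1, total now 3
augment #3: 4→9→1→6 bottleneck 7, total now 10
augment #4: 4→11→1→6 bottleneck 2, total now 12
augment #5: 4→3→9→1→6 bottleneck 1, total now 13
augment #6: 4→3→13→10→6 bottleneck 1, total now 14
augment #7: 4→3→2→7→1→6 bottleneck 7, total now 21
augment #8: 4→3→2→13→10→6 bottleneck 4, total now 25

Maximum flow value: 25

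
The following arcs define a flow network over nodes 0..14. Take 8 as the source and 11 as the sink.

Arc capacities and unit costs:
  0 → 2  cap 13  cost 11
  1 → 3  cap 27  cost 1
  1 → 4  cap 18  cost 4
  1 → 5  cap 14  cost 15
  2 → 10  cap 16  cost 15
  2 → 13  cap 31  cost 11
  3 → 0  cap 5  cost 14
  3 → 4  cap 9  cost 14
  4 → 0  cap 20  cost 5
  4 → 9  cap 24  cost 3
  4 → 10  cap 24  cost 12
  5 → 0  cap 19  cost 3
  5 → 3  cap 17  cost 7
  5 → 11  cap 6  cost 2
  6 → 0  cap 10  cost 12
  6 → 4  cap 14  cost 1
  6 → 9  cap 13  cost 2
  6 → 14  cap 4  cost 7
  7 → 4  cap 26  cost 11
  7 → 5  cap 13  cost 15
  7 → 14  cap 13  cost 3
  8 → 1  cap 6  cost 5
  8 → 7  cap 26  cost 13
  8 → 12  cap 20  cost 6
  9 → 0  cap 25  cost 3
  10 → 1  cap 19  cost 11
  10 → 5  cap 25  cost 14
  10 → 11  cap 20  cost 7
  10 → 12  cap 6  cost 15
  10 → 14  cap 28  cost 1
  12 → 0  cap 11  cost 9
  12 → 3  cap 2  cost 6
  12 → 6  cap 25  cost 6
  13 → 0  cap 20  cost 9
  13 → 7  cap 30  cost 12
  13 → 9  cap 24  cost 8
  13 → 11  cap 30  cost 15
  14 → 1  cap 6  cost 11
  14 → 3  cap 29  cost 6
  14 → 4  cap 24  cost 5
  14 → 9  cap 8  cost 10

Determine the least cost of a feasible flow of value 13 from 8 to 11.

shortest-cost path #1: 8→1→5→11 push 6 @ unit cost 22 (adds 132)
shortest-cost path #2: 8→12→6→4→10→11 push 7 @ unit cost 32 (adds 224)
total cost = 356

Minimum cost for 13 units: 356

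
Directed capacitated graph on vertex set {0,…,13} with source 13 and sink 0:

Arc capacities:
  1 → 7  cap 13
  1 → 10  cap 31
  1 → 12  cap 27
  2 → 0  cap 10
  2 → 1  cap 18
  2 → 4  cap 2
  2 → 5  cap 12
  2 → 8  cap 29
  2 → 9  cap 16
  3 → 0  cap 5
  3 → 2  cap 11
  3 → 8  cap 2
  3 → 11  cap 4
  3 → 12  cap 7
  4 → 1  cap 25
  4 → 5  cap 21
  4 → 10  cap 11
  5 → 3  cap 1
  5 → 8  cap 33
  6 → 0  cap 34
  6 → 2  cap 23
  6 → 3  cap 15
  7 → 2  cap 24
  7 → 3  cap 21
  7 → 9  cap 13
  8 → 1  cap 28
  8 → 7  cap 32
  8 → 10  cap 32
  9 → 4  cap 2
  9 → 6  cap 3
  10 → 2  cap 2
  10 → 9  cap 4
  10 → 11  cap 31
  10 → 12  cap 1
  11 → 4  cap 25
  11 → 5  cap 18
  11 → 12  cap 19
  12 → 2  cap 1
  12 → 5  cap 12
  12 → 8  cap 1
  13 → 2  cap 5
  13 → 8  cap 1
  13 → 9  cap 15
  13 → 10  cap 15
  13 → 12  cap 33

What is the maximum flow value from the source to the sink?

augment #1: 13→2→0 bottleneck 5, total now 5
augment #2: 13→9→6→0 bottleneck 3, total now 8
augment #3: 13→10→2→0 bottleneck 2, total now 10
augment #4: 13→12→2→0 bottleneck 1, total now 11
augment #5: 13→8→7→2→0 bottleneck 1, total now 12
augment #6: 13→12→5→3→0 bottleneck 1, total now 13
augment #7: 13→12→8→7→2→0 bottleneck 1, total now 14
augment #8: 13→9→4→1→7→3→0 bottleneck 2, total now 16
augment #9: 13→12→5→8→7→3→0 bottleneck 2, total now 18

Maximum flow value: 18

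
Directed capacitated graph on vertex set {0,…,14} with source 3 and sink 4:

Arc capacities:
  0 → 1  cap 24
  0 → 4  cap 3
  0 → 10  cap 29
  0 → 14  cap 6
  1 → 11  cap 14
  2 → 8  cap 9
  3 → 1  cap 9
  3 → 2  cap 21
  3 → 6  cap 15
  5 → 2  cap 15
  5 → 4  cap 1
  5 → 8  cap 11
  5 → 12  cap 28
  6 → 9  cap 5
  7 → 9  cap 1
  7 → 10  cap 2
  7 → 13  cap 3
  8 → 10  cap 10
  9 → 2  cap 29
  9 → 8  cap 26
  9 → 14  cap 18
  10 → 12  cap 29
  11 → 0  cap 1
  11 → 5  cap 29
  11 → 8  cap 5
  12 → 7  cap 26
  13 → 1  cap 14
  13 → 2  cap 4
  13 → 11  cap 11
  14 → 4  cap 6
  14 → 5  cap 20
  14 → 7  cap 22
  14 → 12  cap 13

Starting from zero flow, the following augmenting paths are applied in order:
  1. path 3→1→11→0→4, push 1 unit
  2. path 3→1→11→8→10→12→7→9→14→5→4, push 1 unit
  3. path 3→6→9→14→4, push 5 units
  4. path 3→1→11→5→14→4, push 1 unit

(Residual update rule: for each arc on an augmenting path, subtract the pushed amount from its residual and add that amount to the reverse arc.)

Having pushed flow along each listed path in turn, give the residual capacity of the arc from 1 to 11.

Residual capacity of (1,11): 11

after path 1 (3→1→11→0→4, push 1): res(1,11)=13
after path 2 (3→1→11→8→10→12→7→9→14→5→4, push 1): res(1,11)=12
after path 3 (3→6→9→14→4, push 5): res(1,11)=12
after path 4 (3→1→11→5→14→4, push 1): res(1,11)=11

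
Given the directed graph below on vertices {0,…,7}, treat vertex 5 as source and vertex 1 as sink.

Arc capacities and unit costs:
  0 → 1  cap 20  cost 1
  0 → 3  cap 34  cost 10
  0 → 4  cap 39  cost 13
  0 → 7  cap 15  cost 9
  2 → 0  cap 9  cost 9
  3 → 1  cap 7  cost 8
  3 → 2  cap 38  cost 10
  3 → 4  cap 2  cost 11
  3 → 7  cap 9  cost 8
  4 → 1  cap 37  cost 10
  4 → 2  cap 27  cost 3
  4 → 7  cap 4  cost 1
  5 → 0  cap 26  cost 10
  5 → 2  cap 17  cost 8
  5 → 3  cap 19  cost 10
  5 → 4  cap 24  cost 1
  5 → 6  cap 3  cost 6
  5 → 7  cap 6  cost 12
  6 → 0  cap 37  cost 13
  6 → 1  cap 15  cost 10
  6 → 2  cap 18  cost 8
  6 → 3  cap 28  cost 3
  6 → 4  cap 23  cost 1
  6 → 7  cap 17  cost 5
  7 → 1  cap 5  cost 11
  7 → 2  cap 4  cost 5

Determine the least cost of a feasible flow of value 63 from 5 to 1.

shortest-cost path #1: 5→0→1 push 20 @ unit cost 11 (adds 220)
shortest-cost path #2: 5→4→1 push 24 @ unit cost 11 (adds 264)
shortest-cost path #3: 5→6→1 push 3 @ unit cost 16 (adds 48)
shortest-cost path #4: 5→3→1 push 7 @ unit cost 18 (adds 126)
shortest-cost path #5: 5→7→1 push 5 @ unit cost 23 (adds 115)
shortest-cost path #6: 5→3→4→1 push 2 @ unit cost 31 (adds 62)
shortest-cost path #7: 5→0→4→1 push 2 @ unit cost 33 (adds 66)
total cost = 901

Minimum cost for 63 units: 901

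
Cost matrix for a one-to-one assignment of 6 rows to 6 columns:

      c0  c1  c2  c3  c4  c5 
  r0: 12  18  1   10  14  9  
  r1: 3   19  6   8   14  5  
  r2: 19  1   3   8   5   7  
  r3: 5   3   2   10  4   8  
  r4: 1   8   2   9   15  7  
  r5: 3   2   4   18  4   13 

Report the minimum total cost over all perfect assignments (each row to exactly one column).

Minimum assignment cost: 21

optimal assignment: row0→col2 (cost 1), row1→col5 (cost 5), row2→col3 (cost 8), row3→col4 (cost 4), row4→col0 (cost 1), row5→col1 (cost 2)
total = 1 + 5 + 8 + 4 + 1 + 2 = 21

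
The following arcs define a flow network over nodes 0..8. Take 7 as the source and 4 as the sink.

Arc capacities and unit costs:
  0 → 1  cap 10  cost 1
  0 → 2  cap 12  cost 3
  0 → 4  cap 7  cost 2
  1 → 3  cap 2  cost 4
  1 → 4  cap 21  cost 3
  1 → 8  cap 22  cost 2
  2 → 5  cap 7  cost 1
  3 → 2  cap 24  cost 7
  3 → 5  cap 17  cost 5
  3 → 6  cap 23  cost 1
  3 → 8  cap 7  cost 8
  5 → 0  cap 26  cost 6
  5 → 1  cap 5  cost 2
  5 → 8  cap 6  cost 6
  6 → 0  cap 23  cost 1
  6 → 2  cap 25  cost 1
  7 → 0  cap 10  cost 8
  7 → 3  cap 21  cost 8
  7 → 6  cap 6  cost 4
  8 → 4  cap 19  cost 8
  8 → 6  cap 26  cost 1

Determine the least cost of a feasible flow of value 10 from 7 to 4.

shortest-cost path #1: 7→6→0→4 push 6 @ unit cost 7 (adds 42)
shortest-cost path #2: 7→0→4 push 1 @ unit cost 10 (adds 10)
shortest-cost path #3: 7→0→1→4 push 3 @ unit cost 12 (adds 36)
total cost = 88

Minimum cost for 10 units: 88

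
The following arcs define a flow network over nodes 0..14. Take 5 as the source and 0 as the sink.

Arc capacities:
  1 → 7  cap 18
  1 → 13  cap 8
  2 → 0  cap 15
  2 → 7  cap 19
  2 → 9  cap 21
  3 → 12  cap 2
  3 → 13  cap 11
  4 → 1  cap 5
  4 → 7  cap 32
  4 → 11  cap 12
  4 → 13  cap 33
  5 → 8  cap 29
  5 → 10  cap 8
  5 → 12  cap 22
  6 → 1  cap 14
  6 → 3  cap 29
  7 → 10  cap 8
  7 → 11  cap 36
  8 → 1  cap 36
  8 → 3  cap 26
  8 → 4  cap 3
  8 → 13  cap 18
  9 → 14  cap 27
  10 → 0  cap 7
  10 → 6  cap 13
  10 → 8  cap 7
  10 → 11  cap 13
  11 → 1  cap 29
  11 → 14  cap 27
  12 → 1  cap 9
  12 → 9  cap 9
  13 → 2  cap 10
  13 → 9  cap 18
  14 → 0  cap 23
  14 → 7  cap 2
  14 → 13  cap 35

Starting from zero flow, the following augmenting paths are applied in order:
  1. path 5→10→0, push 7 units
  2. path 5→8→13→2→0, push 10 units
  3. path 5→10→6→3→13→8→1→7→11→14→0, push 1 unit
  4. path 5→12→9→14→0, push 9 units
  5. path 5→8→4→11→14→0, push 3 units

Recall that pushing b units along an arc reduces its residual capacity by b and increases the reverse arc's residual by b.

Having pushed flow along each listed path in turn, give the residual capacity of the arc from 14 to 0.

after path 1 (5→10→0, push 7): res(14,0)=23
after path 2 (5→8→13→2→0, push 10): res(14,0)=23
after path 3 (5→10→6→3→13→8→1→7→11→14→0, push 1): res(14,0)=22
after path 4 (5→12→9→14→0, push 9): res(14,0)=13
after path 5 (5→8→4→11→14→0, push 3): res(14,0)=10

Residual capacity of (14,0): 10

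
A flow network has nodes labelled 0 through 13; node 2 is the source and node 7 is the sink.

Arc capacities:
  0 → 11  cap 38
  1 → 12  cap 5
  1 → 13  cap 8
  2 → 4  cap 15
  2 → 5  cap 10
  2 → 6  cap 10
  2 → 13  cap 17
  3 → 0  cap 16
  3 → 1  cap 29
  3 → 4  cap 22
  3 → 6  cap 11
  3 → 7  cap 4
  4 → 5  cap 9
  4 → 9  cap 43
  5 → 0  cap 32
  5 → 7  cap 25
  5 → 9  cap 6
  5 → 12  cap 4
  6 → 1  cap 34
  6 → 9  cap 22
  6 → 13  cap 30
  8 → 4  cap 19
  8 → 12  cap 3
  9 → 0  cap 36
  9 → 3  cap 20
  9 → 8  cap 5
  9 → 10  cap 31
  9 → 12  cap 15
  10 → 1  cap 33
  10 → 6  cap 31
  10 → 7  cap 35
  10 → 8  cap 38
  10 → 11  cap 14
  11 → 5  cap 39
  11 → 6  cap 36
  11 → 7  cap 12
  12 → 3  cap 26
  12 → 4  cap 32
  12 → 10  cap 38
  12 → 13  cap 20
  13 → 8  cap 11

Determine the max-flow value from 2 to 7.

Maximum flow value: 46

augment #1: 2→5→7 bottleneck 10, total now 10
augment #2: 2→4→5→7 bottleneck 9, total now 19
augment #3: 2→4→9→3→7 bottleneck 4, total now 23
augment #4: 2→4→9→10→7 bottleneck 2, total now 25
augment #5: 2→6→9→10→7 bottleneck 10, total now 35
augment #6: 2→13→8→12→10→7 bottleneck 3, total now 38
augment #7: 2→13→8→4→9→10→7 bottleneck 8, total now 46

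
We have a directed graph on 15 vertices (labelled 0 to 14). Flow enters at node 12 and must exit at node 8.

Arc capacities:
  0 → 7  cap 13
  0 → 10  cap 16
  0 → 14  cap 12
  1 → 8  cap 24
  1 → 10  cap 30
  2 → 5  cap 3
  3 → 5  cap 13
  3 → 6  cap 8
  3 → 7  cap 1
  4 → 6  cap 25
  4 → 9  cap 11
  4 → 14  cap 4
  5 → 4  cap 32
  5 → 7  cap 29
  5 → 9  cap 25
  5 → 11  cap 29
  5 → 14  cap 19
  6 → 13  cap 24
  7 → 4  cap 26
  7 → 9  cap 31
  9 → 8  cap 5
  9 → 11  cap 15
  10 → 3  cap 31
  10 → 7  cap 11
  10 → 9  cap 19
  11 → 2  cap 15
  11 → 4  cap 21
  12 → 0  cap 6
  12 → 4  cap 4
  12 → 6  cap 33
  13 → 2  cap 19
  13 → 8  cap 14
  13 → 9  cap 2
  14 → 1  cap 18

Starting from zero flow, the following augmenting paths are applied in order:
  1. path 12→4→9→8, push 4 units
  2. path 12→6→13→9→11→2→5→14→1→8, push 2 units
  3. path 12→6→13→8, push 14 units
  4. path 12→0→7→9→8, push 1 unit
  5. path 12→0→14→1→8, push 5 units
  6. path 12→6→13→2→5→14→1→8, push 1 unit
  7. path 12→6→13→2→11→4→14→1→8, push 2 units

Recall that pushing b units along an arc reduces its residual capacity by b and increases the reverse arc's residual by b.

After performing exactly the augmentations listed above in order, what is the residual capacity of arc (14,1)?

after path 1 (12→4→9→8, push 4): res(14,1)=18
after path 2 (12→6→13→9→11→2→5→14→1→8, push 2): res(14,1)=16
after path 3 (12→6→13→8, push 14): res(14,1)=16
after path 4 (12→0→7→9→8, push 1): res(14,1)=16
after path 5 (12→0→14→1→8, push 5): res(14,1)=11
after path 6 (12→6→13→2→5→14→1→8, push 1): res(14,1)=10
after path 7 (12→6→13→2→11→4→14→1→8, push 2): res(14,1)=8

Residual capacity of (14,1): 8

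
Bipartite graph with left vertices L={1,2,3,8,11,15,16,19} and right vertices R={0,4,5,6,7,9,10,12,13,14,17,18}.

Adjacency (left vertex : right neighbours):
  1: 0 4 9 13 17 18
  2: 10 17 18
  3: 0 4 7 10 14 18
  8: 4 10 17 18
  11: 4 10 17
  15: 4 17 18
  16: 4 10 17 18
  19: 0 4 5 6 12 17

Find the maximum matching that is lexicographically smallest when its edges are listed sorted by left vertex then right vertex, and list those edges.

|M| = 7 (so the lex-smallest maximum matching has 7 edges)
process left vertices in ascending order; for each, take the smallest-labelled available neighbour that still permits 7 edges overall, or leave it unmatched if none does
lex-smallest matching: {1-0, 2-10, 3-7, 8-4, 11-17, 15-18, 19-5}

Lex-smallest maximum matching: {(1,0), (2,10), (3,7), (8,4), (11,17), (15,18), (19,5)}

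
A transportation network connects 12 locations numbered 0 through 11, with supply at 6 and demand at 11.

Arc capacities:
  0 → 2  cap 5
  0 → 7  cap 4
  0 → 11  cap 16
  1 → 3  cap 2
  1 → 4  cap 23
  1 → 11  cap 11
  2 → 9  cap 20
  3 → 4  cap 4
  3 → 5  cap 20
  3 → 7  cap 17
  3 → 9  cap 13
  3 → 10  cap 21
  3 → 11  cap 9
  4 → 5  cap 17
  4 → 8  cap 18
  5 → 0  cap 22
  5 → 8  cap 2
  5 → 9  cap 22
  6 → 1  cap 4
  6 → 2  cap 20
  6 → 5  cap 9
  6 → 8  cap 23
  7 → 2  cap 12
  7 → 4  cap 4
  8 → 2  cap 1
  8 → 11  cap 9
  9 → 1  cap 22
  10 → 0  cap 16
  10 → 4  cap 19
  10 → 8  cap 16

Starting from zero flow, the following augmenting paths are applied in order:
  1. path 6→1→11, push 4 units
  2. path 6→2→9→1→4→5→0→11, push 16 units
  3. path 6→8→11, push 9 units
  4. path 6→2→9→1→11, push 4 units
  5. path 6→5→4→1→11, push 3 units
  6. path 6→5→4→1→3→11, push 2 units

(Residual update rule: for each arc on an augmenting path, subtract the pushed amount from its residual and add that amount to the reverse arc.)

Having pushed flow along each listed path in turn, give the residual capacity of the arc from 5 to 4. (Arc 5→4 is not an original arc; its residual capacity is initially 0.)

after path 1 (6→1→11, push 4): res(5,4)=0
after path 2 (6→2→9→1→4→5→0→11, push 16): res(5,4)=16
after path 3 (6→8→11, push 9): res(5,4)=16
after path 4 (6→2→9→1→11, push 4): res(5,4)=16
after path 5 (6→5→4→1→11, push 3): res(5,4)=13
after path 6 (6→5→4→1→3→11, push 2): res(5,4)=11

Residual capacity of (5,4): 11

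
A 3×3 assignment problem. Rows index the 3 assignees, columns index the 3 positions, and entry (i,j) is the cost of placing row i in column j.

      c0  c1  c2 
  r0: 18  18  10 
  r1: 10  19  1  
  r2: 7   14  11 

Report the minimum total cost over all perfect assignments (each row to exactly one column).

optimal assignment: row0→col1 (cost 18), row1→col2 (cost 1), row2→col0 (cost 7)
total = 18 + 1 + 7 = 26

Minimum assignment cost: 26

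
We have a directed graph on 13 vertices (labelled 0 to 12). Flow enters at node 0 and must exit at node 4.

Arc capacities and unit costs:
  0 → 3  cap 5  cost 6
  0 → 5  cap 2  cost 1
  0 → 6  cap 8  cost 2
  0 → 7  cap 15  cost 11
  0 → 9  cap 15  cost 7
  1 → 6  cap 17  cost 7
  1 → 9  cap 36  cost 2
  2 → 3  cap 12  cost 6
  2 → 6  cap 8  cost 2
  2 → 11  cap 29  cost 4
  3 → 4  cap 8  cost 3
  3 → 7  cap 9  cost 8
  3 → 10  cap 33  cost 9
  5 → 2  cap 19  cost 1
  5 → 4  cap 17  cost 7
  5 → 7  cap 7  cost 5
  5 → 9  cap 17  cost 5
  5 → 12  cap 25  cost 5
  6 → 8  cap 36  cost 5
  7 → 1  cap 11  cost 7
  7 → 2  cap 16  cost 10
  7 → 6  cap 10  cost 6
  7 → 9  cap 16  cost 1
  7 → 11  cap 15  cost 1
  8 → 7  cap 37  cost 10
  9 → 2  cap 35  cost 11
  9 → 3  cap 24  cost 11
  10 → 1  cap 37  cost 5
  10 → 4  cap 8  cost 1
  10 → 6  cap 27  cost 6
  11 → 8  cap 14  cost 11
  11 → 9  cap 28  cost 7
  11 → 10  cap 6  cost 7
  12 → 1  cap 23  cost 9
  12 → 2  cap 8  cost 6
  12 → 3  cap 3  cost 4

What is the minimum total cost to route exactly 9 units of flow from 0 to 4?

Minimum cost for 9 units: 101

shortest-cost path #1: 0→5→4 push 2 @ unit cost 8 (adds 16)
shortest-cost path #2: 0→3→4 push 5 @ unit cost 9 (adds 45)
shortest-cost path #3: 0→7→11→10→4 push 2 @ unit cost 20 (adds 40)
total cost = 101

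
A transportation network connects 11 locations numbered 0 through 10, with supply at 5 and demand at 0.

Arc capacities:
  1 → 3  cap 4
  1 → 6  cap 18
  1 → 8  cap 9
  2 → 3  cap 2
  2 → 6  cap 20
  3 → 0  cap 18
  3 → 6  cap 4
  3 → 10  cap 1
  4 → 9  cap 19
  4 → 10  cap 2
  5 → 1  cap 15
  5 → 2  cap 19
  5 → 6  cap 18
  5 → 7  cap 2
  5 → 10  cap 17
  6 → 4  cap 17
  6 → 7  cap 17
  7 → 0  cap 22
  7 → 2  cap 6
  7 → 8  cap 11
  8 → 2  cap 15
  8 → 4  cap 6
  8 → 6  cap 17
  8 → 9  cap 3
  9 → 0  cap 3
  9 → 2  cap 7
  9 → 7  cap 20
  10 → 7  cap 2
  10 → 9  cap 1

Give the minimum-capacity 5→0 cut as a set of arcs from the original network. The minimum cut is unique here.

augment #1: 5→7→0 push 2
augment #2: 5→1→3→0 push 4
augment #3: 5→2→3→0 push 2
augment #4: 5→6→7→0 push 17
augment #5: 5→10→7→0 push 2
augment #6: 5→10→9→0 push 1
augment #7: 5→1→8→9→0 push 2
augment #8: 5→1→8→9→7→0 push 1
max flow = 31; residual-reachable set from 5 gives S-side
cut edges (S→T): {(1,3), (2,3), (7,0), (9,0)} total cap 31

Min-cut arcs: {(1,3), (2,3), (7,0), (9,0)} (total capacity 31)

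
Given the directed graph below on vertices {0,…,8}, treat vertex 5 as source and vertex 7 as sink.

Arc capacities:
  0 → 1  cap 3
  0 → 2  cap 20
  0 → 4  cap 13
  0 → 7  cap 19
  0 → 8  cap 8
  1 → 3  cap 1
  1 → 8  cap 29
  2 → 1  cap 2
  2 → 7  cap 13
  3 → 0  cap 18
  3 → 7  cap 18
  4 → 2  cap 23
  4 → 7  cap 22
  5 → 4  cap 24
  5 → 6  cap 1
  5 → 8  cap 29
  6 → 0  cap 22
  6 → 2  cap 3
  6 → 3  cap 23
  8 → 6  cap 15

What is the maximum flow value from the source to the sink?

Maximum flow value: 40

augment #1: 5→4→7 bottleneck 22, total now 22
augment #2: 5→4→2→7 bottleneck 2, total now 24
augment #3: 5→6→0→7 bottleneck 1, total now 25
augment #4: 5→8→6→0→7 bottleneck 15, total now 40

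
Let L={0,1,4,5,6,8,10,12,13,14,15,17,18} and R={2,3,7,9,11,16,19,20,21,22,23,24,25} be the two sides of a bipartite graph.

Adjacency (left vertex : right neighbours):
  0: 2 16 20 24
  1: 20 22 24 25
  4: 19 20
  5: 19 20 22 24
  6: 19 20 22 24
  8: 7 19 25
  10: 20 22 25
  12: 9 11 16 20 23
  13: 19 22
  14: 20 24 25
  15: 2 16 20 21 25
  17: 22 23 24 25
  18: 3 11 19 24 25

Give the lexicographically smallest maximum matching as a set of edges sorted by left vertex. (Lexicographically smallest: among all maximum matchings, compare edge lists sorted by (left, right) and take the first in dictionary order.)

Lex-smallest maximum matching: {(0,2), (1,20), (4,19), (5,22), (6,24), (8,7), (10,25), (12,9), (15,16), (17,23), (18,3)}

|M| = 11 (so the lex-smallest maximum matching has 11 edges)
process left vertices in ascending order; for each, take the smallest-labelled available neighbour that still permits 11 edges overall, or leave it unmatched if none does
lex-smallest matching: {0-2, 1-20, 4-19, 5-22, 6-24, 8-7, 10-25, 12-9, 15-16, 17-23, 18-3}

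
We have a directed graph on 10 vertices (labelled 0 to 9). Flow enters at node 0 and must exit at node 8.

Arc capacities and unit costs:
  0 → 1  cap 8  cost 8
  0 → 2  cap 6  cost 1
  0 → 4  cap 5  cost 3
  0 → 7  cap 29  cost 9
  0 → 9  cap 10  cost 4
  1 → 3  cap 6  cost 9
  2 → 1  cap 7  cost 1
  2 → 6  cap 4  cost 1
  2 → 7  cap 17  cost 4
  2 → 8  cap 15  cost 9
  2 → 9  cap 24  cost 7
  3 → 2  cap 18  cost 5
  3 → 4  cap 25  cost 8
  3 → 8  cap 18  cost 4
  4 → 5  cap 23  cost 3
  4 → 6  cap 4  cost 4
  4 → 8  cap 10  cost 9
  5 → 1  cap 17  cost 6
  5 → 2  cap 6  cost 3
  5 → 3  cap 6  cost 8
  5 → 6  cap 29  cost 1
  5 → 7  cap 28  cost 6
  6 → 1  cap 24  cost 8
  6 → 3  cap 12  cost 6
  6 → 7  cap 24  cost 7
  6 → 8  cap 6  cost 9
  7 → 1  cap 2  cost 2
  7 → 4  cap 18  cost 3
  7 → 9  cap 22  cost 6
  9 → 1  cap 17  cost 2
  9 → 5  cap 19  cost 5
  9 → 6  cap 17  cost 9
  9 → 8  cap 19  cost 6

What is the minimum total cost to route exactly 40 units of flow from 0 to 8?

Minimum cost for 40 units: 619

shortest-cost path #1: 0→2→8 push 6 @ unit cost 10 (adds 60)
shortest-cost path #2: 0→9→8 push 10 @ unit cost 10 (adds 100)
shortest-cost path #3: 0→4→8 push 5 @ unit cost 12 (adds 60)
shortest-cost path #4: 0→1→3→8 push 6 @ unit cost 21 (adds 126)
shortest-cost path #5: 0→7→9→8 push 9 @ unit cost 21 (adds 189)
shortest-cost path #6: 0→7→4→8 push 4 @ unit cost 21 (adds 84)
total cost = 619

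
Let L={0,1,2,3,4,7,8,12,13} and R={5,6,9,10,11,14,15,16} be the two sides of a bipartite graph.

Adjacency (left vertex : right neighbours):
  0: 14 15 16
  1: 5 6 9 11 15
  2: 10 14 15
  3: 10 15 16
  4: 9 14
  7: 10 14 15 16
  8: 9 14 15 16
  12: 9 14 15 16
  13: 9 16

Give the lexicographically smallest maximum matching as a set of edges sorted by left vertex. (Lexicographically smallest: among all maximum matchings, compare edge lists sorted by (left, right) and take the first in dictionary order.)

|M| = 6 (so the lex-smallest maximum matching has 6 edges)
process left vertices in ascending order; for each, take the smallest-labelled available neighbour that still permits 6 edges overall, or leave it unmatched if none does
lex-smallest matching: {0-14, 1-5, 2-10, 3-15, 4-9, 7-16}

Lex-smallest maximum matching: {(0,14), (1,5), (2,10), (3,15), (4,9), (7,16)}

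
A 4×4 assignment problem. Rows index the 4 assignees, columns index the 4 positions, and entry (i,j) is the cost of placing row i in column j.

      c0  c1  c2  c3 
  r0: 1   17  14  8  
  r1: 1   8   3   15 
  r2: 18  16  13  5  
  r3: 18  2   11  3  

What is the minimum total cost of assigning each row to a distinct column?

optimal assignment: row0→col0 (cost 1), row1→col2 (cost 3), row2→col3 (cost 5), row3→col1 (cost 2)
total = 1 + 3 + 5 + 2 = 11

Minimum assignment cost: 11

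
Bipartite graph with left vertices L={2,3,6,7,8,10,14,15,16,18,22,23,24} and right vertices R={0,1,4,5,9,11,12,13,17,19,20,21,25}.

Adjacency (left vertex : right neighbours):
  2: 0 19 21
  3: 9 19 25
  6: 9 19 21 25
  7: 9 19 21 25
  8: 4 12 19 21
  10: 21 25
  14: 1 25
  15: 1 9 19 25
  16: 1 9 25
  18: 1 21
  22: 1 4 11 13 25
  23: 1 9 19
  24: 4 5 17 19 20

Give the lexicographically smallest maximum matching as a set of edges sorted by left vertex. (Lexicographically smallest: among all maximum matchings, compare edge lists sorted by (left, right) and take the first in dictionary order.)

|M| = 9 (so the lex-smallest maximum matching has 9 edges)
process left vertices in ascending order; for each, take the smallest-labelled available neighbour that still permits 9 edges overall, or leave it unmatched if none does
lex-smallest matching: {2-0, 3-9, 6-19, 7-21, 8-4, 10-25, 14-1, 22-11, 24-5}

Lex-smallest maximum matching: {(2,0), (3,9), (6,19), (7,21), (8,4), (10,25), (14,1), (22,11), (24,5)}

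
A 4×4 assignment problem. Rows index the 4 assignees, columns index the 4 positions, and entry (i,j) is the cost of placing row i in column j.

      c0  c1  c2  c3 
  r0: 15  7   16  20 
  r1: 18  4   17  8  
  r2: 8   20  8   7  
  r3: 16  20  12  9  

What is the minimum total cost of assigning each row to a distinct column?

optimal assignment: row0→col1 (cost 7), row1→col3 (cost 8), row2→col0 (cost 8), row3→col2 (cost 12)
total = 7 + 8 + 8 + 12 = 35

Minimum assignment cost: 35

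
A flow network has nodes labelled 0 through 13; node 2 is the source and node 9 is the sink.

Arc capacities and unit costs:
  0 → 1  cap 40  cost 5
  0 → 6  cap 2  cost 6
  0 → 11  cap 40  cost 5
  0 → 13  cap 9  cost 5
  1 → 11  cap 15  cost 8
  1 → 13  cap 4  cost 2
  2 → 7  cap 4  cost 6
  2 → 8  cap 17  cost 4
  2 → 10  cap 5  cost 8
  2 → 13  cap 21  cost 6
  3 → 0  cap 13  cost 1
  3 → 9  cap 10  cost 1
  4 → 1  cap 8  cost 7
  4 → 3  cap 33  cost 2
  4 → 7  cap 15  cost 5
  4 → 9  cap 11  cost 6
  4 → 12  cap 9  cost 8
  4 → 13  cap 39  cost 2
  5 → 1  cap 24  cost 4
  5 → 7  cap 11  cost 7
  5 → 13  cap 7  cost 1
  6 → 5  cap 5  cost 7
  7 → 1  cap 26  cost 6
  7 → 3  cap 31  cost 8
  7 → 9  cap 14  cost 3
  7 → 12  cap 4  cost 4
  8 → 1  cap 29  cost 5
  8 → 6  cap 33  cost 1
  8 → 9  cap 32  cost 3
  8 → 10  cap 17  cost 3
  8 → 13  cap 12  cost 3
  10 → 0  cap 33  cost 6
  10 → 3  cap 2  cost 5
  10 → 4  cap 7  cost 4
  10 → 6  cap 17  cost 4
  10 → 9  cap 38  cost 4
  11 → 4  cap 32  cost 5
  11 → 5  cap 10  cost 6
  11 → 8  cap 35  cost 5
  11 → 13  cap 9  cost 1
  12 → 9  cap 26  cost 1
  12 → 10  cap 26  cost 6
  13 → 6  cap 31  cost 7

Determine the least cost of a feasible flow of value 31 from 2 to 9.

Minimum cost for 31 units: 365

shortest-cost path #1: 2→8→9 push 17 @ unit cost 7 (adds 119)
shortest-cost path #2: 2→7→9 push 4 @ unit cost 9 (adds 36)
shortest-cost path #3: 2→10→9 push 5 @ unit cost 12 (adds 60)
shortest-cost path #4: 2→13→6→5→7→9 push 5 @ unit cost 30 (adds 150)
total cost = 365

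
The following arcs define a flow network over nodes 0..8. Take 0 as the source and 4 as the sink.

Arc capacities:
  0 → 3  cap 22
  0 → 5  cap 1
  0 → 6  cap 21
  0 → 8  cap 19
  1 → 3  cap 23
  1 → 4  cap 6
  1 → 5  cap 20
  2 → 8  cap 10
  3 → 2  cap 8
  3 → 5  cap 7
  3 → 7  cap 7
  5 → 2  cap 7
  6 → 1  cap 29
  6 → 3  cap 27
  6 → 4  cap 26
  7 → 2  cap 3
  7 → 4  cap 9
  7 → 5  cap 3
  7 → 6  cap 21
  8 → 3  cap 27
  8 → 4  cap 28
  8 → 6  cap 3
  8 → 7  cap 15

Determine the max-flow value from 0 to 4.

augment #1: 0→6→4 bottleneck 21, total now 21
augment #2: 0→8→4 bottleneck 19, total now 40
augment #3: 0→3→7→4 bottleneck 7, total now 47
augment #4: 0→3→2→8→4 bottleneck 8, total now 55
augment #5: 0→5→2→8→4 bottleneck 1, total now 56
augment #6: 0→3→5→2→8→6→4 bottleneck 1, total now 57

Maximum flow value: 57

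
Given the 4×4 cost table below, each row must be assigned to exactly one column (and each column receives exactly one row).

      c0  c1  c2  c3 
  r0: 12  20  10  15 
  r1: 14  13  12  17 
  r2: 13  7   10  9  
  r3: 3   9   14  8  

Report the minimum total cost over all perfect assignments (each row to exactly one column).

optimal assignment: row0→col2 (cost 10), row1→col1 (cost 13), row2→col3 (cost 9), row3→col0 (cost 3)
total = 10 + 13 + 9 + 3 = 35

Minimum assignment cost: 35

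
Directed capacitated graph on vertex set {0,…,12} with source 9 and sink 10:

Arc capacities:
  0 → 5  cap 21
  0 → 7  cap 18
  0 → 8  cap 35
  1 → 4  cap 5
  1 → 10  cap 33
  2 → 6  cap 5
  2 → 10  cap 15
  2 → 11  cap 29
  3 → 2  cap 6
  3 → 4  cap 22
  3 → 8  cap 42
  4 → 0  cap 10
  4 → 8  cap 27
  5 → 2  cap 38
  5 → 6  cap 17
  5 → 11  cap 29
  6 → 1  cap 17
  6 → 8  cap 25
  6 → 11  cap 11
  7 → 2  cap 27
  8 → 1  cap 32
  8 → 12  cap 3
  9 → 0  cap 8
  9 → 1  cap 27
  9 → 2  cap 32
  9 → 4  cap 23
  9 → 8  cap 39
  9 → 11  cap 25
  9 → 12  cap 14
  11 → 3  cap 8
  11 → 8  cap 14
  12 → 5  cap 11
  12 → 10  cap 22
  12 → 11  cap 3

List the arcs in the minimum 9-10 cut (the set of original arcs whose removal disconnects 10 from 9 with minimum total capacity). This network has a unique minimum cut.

Min-cut arcs: {(1,10), (2,10), (8,12), (9,12)} (total capacity 65)

augment #1: 9→1→10 push 27
augment #2: 9→2→10 push 15
augment #3: 9→12→10 push 14
augment #4: 9→8→1→10 push 6
augment #5: 9→8→12→10 push 3
max flow = 65; residual-reachable set from 9 gives S-side
cut edges (S→T): {(1,10), (2,10), (8,12), (9,12)} total cap 65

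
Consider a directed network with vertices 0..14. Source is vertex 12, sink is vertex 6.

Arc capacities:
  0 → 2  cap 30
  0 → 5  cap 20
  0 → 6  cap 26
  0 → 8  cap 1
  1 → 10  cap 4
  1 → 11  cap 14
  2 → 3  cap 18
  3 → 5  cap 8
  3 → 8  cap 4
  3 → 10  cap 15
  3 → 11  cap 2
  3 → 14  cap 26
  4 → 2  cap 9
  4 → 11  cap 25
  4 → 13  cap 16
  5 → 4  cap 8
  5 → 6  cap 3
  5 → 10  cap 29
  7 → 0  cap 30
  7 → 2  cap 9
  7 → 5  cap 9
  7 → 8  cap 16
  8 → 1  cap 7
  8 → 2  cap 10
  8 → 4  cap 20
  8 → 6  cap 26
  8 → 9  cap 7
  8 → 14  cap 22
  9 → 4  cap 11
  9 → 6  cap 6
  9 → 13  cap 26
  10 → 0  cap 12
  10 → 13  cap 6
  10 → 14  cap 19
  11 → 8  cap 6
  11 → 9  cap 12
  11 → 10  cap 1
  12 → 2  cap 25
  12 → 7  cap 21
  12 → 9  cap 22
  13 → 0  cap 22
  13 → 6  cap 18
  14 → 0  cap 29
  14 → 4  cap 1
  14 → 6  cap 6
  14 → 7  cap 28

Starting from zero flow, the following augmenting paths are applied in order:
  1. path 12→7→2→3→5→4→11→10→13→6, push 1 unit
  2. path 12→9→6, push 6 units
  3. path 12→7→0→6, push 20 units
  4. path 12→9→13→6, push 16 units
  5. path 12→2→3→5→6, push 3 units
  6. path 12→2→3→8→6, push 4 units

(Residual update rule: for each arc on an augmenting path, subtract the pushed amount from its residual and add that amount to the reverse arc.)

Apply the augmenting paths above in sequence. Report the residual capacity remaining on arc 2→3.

after path 1 (12→7→2→3→5→4→11→10→13→6, push 1): res(2,3)=17
after path 2 (12→9→6, push 6): res(2,3)=17
after path 3 (12→7→0→6, push 20): res(2,3)=17
after path 4 (12→9→13→6, push 16): res(2,3)=17
after path 5 (12→2→3→5→6, push 3): res(2,3)=14
after path 6 (12→2→3→8→6, push 4): res(2,3)=10

Residual capacity of (2,3): 10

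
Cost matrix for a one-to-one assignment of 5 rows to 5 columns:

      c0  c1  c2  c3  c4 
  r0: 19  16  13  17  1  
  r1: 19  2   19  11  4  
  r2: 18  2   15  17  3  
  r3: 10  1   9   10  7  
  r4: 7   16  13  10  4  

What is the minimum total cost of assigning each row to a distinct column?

optimal assignment: row0→col4 (cost 1), row1→col3 (cost 11), row2→col1 (cost 2), row3→col2 (cost 9), row4→col0 (cost 7)
total = 1 + 11 + 2 + 9 + 7 = 30

Minimum assignment cost: 30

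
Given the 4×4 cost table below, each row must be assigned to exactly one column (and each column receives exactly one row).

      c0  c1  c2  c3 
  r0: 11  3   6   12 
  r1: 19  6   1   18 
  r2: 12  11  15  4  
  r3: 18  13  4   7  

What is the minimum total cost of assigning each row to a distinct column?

Minimum assignment cost: 23

optimal assignment: row0→col1 (cost 3), row1→col2 (cost 1), row2→col0 (cost 12), row3→col3 (cost 7)
total = 3 + 1 + 12 + 7 = 23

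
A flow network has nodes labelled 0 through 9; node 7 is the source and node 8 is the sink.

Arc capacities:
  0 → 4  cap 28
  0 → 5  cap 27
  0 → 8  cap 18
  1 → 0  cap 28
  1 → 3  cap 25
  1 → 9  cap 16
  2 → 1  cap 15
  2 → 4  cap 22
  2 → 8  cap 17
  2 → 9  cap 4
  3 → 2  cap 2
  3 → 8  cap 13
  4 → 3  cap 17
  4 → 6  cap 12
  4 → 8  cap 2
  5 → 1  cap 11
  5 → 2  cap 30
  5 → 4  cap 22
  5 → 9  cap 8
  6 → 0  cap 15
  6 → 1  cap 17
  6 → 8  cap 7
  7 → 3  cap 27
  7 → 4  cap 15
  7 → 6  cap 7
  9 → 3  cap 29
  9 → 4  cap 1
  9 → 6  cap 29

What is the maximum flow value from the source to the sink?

augment #1: 7→3→8 bottleneck 13, total now 13
augment #2: 7→4→8 bottleneck 2, total now 15
augment #3: 7→6→8 bottleneck 7, total now 22
augment #4: 7→3→2→8 bottleneck 2, total now 24
augment #5: 7→4→6→0→8 bottleneck 12, total now 36

Maximum flow value: 36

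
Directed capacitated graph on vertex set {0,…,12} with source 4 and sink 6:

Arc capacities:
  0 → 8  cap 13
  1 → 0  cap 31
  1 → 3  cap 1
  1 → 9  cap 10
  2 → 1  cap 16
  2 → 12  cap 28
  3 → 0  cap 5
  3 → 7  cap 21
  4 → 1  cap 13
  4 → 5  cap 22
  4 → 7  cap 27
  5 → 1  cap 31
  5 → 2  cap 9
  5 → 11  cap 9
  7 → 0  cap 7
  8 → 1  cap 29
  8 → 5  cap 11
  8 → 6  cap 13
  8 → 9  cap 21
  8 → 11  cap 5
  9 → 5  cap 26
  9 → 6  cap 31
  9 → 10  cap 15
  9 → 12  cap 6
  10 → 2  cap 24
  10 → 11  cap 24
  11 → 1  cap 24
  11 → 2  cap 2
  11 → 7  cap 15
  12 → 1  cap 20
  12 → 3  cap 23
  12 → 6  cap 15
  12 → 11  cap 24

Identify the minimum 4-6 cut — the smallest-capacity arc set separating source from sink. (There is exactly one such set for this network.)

augment #1: 4→1→9→6 push 10
augment #2: 4→1→0→8→6 push 3
augment #3: 4→5→2→12→6 push 9
augment #4: 4→7→0→8→6 push 7
augment #5: 4→5→1→0→8→6 push 3
augment #6: 4→5→11→2→12→6 push 2
max flow = 34; residual-reachable set from 4 gives S-side
cut edges (S→T): {(0,8), (1,9), (5,2), (11,2)} total cap 34

Min-cut arcs: {(0,8), (1,9), (5,2), (11,2)} (total capacity 34)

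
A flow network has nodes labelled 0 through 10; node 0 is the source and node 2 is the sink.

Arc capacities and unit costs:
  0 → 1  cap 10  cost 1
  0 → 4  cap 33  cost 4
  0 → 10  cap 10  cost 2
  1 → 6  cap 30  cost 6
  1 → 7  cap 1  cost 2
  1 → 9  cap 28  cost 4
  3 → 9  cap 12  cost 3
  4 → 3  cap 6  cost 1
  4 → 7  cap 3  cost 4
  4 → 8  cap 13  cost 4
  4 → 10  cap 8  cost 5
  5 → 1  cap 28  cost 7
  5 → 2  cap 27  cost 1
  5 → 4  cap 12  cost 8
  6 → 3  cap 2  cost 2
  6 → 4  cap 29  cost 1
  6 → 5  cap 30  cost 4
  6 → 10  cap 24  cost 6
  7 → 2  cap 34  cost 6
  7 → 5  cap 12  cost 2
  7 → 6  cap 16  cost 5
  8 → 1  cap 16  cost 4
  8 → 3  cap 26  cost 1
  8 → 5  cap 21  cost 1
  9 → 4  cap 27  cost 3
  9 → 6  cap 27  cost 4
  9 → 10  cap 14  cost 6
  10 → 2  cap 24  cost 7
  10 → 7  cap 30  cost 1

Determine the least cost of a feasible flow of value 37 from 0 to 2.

shortest-cost path #1: 0→1→7→5→2 push 1 @ unit cost 6 (adds 6)
shortest-cost path #2: 0→10→7→5→2 push 10 @ unit cost 6 (adds 60)
shortest-cost path #3: 0→4→8→5→2 push 13 @ unit cost 10 (adds 130)
shortest-cost path #4: 0→4→7→5→2 push 1 @ unit cost 11 (adds 11)
shortest-cost path #5: 0→1→6→5→2 push 2 @ unit cost 12 (adds 24)
shortest-cost path #6: 0→4→7→2 push 2 @ unit cost 14 (adds 28)
shortest-cost path #7: 0→1→6→5→7→2 push 7 @ unit cost 15 (adds 105)
shortest-cost path #8: 0→4→10→2 push 1 @ unit cost 16 (adds 16)
total cost = 380

Minimum cost for 37 units: 380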